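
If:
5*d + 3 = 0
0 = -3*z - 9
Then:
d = -3/5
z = -3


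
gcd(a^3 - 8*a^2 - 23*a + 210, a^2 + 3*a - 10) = a + 5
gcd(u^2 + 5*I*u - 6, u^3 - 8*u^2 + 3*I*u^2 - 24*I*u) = u + 3*I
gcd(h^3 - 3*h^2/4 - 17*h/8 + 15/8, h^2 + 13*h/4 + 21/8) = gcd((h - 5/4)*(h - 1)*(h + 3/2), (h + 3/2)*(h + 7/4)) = h + 3/2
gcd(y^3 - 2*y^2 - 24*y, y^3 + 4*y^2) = y^2 + 4*y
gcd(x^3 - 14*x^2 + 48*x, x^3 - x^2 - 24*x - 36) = x - 6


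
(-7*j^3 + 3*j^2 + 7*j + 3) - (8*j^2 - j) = -7*j^3 - 5*j^2 + 8*j + 3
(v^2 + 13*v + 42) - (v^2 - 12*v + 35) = 25*v + 7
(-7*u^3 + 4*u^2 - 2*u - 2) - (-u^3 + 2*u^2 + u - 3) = -6*u^3 + 2*u^2 - 3*u + 1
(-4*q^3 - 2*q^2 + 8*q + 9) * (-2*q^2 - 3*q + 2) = 8*q^5 + 16*q^4 - 18*q^3 - 46*q^2 - 11*q + 18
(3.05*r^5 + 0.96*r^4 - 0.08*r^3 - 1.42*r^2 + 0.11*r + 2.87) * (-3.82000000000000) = -11.651*r^5 - 3.6672*r^4 + 0.3056*r^3 + 5.4244*r^2 - 0.4202*r - 10.9634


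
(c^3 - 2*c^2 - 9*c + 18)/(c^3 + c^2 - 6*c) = (c - 3)/c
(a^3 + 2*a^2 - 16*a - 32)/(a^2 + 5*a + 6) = (a^2 - 16)/(a + 3)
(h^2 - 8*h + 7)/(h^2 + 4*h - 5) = (h - 7)/(h + 5)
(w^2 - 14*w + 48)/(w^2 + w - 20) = (w^2 - 14*w + 48)/(w^2 + w - 20)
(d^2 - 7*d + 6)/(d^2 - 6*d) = (d - 1)/d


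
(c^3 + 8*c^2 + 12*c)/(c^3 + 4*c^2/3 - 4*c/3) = 3*(c + 6)/(3*c - 2)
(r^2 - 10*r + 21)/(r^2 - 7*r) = (r - 3)/r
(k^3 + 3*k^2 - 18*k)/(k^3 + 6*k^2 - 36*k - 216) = k*(k - 3)/(k^2 - 36)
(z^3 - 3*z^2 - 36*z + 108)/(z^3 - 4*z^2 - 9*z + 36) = (z^2 - 36)/(z^2 - z - 12)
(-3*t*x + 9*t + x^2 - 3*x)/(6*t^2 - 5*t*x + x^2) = (x - 3)/(-2*t + x)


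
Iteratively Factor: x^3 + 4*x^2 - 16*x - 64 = (x - 4)*(x^2 + 8*x + 16) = (x - 4)*(x + 4)*(x + 4)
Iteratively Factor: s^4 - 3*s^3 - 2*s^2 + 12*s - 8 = (s - 1)*(s^3 - 2*s^2 - 4*s + 8) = (s - 1)*(s + 2)*(s^2 - 4*s + 4) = (s - 2)*(s - 1)*(s + 2)*(s - 2)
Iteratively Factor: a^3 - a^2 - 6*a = (a)*(a^2 - a - 6) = a*(a + 2)*(a - 3)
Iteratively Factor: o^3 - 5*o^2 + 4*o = (o)*(o^2 - 5*o + 4) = o*(o - 1)*(o - 4)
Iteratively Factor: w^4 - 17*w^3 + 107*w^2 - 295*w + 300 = (w - 5)*(w^3 - 12*w^2 + 47*w - 60) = (w - 5)^2*(w^2 - 7*w + 12) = (w - 5)^2*(w - 4)*(w - 3)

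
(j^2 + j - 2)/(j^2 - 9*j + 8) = (j + 2)/(j - 8)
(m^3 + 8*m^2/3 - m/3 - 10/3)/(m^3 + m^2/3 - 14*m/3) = (3*m^3 + 8*m^2 - m - 10)/(m*(3*m^2 + m - 14))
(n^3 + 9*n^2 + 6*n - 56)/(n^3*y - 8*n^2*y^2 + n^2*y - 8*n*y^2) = (n^3 + 9*n^2 + 6*n - 56)/(n*y*(n^2 - 8*n*y + n - 8*y))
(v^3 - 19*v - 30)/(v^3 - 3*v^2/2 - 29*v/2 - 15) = 2*(v + 3)/(2*v + 3)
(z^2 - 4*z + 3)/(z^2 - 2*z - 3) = (z - 1)/(z + 1)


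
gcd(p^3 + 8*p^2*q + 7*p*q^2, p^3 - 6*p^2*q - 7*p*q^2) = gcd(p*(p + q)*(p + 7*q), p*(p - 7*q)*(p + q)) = p^2 + p*q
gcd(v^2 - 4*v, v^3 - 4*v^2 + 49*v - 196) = v - 4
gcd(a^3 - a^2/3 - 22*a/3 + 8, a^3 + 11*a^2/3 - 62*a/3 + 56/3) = a^2 - 10*a/3 + 8/3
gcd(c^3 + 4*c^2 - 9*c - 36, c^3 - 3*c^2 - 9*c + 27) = c^2 - 9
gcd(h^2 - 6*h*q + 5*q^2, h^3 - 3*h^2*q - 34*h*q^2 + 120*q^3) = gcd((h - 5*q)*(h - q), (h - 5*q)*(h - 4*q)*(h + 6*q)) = -h + 5*q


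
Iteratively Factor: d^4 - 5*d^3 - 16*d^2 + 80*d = (d - 5)*(d^3 - 16*d) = (d - 5)*(d + 4)*(d^2 - 4*d) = d*(d - 5)*(d + 4)*(d - 4)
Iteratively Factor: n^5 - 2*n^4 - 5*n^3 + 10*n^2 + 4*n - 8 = (n - 2)*(n^4 - 5*n^2 + 4) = (n - 2)*(n + 2)*(n^3 - 2*n^2 - n + 2) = (n - 2)*(n + 1)*(n + 2)*(n^2 - 3*n + 2) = (n - 2)*(n - 1)*(n + 1)*(n + 2)*(n - 2)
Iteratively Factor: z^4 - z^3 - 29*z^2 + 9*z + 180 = (z + 3)*(z^3 - 4*z^2 - 17*z + 60) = (z + 3)*(z + 4)*(z^2 - 8*z + 15) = (z - 5)*(z + 3)*(z + 4)*(z - 3)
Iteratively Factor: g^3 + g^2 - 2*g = (g + 2)*(g^2 - g) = (g - 1)*(g + 2)*(g)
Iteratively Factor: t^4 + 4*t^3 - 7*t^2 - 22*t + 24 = (t - 1)*(t^3 + 5*t^2 - 2*t - 24) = (t - 2)*(t - 1)*(t^2 + 7*t + 12) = (t - 2)*(t - 1)*(t + 4)*(t + 3)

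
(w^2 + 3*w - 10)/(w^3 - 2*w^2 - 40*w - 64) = (-w^2 - 3*w + 10)/(-w^3 + 2*w^2 + 40*w + 64)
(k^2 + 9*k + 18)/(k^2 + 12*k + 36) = (k + 3)/(k + 6)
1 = 1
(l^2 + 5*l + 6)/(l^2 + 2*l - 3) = (l + 2)/(l - 1)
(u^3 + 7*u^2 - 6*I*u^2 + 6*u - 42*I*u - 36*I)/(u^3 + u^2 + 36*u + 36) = (u + 6)/(u + 6*I)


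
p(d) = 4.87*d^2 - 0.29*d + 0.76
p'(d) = 9.74*d - 0.29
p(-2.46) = 30.94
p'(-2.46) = -24.25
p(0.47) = 1.70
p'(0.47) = 4.29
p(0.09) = 0.77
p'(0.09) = 0.59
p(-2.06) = 22.02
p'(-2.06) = -20.35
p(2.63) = 33.68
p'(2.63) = 25.33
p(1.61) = 12.92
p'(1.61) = 15.39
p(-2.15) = 23.90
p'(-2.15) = -21.23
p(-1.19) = 8.00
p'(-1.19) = -11.88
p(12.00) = 698.56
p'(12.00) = 116.59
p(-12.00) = 705.52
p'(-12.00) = -117.17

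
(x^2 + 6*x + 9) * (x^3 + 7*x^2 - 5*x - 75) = x^5 + 13*x^4 + 46*x^3 - 42*x^2 - 495*x - 675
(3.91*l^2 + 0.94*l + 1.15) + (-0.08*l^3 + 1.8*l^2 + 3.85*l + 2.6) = -0.08*l^3 + 5.71*l^2 + 4.79*l + 3.75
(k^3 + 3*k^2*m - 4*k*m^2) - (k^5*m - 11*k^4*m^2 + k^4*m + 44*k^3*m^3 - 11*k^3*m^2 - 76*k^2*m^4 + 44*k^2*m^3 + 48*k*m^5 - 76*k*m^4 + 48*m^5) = -k^5*m + 11*k^4*m^2 - k^4*m - 44*k^3*m^3 + 11*k^3*m^2 + k^3 + 76*k^2*m^4 - 44*k^2*m^3 + 3*k^2*m - 48*k*m^5 + 76*k*m^4 - 4*k*m^2 - 48*m^5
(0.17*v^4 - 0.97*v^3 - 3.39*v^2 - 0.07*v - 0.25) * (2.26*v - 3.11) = 0.3842*v^5 - 2.7209*v^4 - 4.6447*v^3 + 10.3847*v^2 - 0.3473*v + 0.7775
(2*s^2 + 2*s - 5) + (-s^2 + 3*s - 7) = s^2 + 5*s - 12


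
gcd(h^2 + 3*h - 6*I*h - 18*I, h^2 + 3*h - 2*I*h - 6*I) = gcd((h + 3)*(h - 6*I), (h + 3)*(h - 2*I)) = h + 3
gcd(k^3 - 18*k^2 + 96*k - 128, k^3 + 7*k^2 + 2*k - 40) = k - 2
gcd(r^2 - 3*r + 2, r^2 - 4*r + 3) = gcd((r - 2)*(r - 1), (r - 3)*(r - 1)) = r - 1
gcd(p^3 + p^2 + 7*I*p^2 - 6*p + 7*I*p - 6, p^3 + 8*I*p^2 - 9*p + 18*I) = p + 6*I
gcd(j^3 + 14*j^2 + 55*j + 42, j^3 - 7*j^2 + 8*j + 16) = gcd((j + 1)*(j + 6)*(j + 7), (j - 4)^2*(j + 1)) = j + 1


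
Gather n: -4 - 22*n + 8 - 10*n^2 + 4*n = -10*n^2 - 18*n + 4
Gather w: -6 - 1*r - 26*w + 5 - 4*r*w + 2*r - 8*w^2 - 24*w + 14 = r - 8*w^2 + w*(-4*r - 50) + 13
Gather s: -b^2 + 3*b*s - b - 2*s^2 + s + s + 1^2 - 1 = -b^2 - b - 2*s^2 + s*(3*b + 2)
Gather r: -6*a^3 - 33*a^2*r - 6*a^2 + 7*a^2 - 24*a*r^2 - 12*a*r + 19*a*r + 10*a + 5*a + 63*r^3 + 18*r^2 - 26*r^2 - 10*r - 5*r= -6*a^3 + a^2 + 15*a + 63*r^3 + r^2*(-24*a - 8) + r*(-33*a^2 + 7*a - 15)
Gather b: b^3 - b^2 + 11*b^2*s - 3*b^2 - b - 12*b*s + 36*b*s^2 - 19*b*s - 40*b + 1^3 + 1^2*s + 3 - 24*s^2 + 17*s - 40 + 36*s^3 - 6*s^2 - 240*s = b^3 + b^2*(11*s - 4) + b*(36*s^2 - 31*s - 41) + 36*s^3 - 30*s^2 - 222*s - 36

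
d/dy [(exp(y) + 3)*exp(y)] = (2*exp(y) + 3)*exp(y)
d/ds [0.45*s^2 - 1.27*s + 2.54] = 0.9*s - 1.27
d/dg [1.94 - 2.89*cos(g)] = 2.89*sin(g)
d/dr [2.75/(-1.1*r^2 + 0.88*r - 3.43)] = (6.05*r - 2.42)/(1.1*r^2 - 0.88*r + 3.43)^2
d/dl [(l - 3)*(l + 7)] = 2*l + 4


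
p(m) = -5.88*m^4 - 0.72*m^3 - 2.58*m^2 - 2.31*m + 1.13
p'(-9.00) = 17015.25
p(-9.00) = -38240.86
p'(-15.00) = 78969.09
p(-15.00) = -295789.72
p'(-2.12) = 223.02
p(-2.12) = -117.48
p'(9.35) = -19464.65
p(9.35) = -45773.58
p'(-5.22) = 3311.17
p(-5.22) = -4320.46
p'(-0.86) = 15.49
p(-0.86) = -1.55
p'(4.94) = -2915.94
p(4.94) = -3661.79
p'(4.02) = -1585.93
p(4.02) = -1632.24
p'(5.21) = -3414.04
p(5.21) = -4515.16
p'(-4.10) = 1603.56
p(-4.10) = -1644.69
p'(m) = -23.52*m^3 - 2.16*m^2 - 5.16*m - 2.31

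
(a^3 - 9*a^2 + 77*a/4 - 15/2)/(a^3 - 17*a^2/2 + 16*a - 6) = (a - 5/2)/(a - 2)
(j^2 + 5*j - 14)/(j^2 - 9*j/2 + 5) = 2*(j + 7)/(2*j - 5)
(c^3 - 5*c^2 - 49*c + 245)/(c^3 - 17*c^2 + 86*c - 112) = (c^2 + 2*c - 35)/(c^2 - 10*c + 16)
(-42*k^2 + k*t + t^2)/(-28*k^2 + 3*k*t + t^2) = (-6*k + t)/(-4*k + t)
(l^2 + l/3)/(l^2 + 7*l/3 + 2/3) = l/(l + 2)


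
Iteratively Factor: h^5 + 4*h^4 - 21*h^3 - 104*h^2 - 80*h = (h + 1)*(h^4 + 3*h^3 - 24*h^2 - 80*h) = (h + 1)*(h + 4)*(h^3 - h^2 - 20*h) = (h - 5)*(h + 1)*(h + 4)*(h^2 + 4*h) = h*(h - 5)*(h + 1)*(h + 4)*(h + 4)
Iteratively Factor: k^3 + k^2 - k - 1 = (k - 1)*(k^2 + 2*k + 1) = (k - 1)*(k + 1)*(k + 1)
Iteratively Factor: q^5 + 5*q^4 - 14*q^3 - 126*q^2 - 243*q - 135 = (q + 3)*(q^4 + 2*q^3 - 20*q^2 - 66*q - 45) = (q - 5)*(q + 3)*(q^3 + 7*q^2 + 15*q + 9) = (q - 5)*(q + 1)*(q + 3)*(q^2 + 6*q + 9) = (q - 5)*(q + 1)*(q + 3)^2*(q + 3)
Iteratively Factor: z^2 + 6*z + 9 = (z + 3)*(z + 3)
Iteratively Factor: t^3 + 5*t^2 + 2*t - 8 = (t - 1)*(t^2 + 6*t + 8) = (t - 1)*(t + 4)*(t + 2)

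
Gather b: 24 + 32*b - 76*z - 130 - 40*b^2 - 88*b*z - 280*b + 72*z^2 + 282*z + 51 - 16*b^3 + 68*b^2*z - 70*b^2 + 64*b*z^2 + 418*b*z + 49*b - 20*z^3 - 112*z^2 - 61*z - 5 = -16*b^3 + b^2*(68*z - 110) + b*(64*z^2 + 330*z - 199) - 20*z^3 - 40*z^2 + 145*z - 60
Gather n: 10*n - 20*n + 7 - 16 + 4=-10*n - 5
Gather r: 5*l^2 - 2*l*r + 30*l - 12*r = 5*l^2 + 30*l + r*(-2*l - 12)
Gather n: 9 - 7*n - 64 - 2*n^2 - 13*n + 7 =-2*n^2 - 20*n - 48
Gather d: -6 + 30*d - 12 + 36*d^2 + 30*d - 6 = 36*d^2 + 60*d - 24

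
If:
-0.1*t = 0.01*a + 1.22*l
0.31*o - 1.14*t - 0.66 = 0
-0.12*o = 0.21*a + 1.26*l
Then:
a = -1.69283330684888*t - 1.27951692356587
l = 0.0104878436357858 - 0.0680915302717305*t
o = 3.67741935483871*t + 2.12903225806452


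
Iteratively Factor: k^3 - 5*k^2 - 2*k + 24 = (k - 3)*(k^2 - 2*k - 8) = (k - 3)*(k + 2)*(k - 4)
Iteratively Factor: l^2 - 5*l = (l)*(l - 5)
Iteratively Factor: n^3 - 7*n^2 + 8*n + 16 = (n - 4)*(n^2 - 3*n - 4) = (n - 4)^2*(n + 1)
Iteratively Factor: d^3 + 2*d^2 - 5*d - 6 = (d - 2)*(d^2 + 4*d + 3) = (d - 2)*(d + 3)*(d + 1)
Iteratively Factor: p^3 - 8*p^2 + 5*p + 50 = (p - 5)*(p^2 - 3*p - 10) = (p - 5)^2*(p + 2)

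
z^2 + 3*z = z*(z + 3)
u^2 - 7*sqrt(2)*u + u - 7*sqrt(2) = (u + 1)*(u - 7*sqrt(2))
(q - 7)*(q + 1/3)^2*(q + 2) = q^4 - 13*q^3/3 - 155*q^2/9 - 89*q/9 - 14/9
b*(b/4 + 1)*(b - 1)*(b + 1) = b^4/4 + b^3 - b^2/4 - b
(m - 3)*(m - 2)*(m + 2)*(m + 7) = m^4 + 4*m^3 - 25*m^2 - 16*m + 84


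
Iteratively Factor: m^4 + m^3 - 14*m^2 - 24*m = (m)*(m^3 + m^2 - 14*m - 24) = m*(m - 4)*(m^2 + 5*m + 6) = m*(m - 4)*(m + 2)*(m + 3)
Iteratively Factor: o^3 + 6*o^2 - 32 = (o + 4)*(o^2 + 2*o - 8) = (o - 2)*(o + 4)*(o + 4)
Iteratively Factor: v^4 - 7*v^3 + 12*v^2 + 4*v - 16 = (v - 2)*(v^3 - 5*v^2 + 2*v + 8) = (v - 2)^2*(v^2 - 3*v - 4) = (v - 4)*(v - 2)^2*(v + 1)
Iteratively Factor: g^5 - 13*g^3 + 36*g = (g - 2)*(g^4 + 2*g^3 - 9*g^2 - 18*g) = (g - 3)*(g - 2)*(g^3 + 5*g^2 + 6*g) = (g - 3)*(g - 2)*(g + 2)*(g^2 + 3*g) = g*(g - 3)*(g - 2)*(g + 2)*(g + 3)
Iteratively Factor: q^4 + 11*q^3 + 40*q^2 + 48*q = (q + 3)*(q^3 + 8*q^2 + 16*q) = (q + 3)*(q + 4)*(q^2 + 4*q) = (q + 3)*(q + 4)^2*(q)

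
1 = 1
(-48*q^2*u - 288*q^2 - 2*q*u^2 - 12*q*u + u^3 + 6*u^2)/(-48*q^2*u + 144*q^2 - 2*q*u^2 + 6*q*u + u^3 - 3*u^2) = (u + 6)/(u - 3)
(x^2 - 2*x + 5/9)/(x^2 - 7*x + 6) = (x^2 - 2*x + 5/9)/(x^2 - 7*x + 6)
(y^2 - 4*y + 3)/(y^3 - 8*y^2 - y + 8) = (y - 3)/(y^2 - 7*y - 8)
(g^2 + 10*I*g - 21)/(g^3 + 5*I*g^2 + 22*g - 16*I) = (g^2 + 10*I*g - 21)/(g^3 + 5*I*g^2 + 22*g - 16*I)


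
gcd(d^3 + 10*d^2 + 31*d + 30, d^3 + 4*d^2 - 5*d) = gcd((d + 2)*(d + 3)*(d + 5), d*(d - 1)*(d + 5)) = d + 5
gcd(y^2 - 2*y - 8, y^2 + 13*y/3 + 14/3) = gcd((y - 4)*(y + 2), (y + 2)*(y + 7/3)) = y + 2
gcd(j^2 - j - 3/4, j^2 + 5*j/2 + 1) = j + 1/2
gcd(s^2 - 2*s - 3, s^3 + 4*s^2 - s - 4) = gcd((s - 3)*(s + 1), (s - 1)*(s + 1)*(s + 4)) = s + 1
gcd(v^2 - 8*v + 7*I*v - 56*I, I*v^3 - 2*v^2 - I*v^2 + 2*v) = 1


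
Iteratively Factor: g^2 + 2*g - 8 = (g + 4)*(g - 2)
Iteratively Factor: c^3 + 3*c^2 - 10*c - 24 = (c + 2)*(c^2 + c - 12) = (c - 3)*(c + 2)*(c + 4)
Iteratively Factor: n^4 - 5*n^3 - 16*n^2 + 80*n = (n - 4)*(n^3 - n^2 - 20*n) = n*(n - 4)*(n^2 - n - 20) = n*(n - 5)*(n - 4)*(n + 4)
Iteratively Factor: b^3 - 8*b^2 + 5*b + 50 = (b + 2)*(b^2 - 10*b + 25) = (b - 5)*(b + 2)*(b - 5)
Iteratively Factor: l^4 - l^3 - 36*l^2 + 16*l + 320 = (l + 4)*(l^3 - 5*l^2 - 16*l + 80) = (l - 4)*(l + 4)*(l^2 - l - 20) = (l - 4)*(l + 4)^2*(l - 5)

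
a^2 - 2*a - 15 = (a - 5)*(a + 3)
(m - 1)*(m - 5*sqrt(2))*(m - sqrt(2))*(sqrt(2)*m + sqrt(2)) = sqrt(2)*m^4 - 12*m^3 + 9*sqrt(2)*m^2 + 12*m - 10*sqrt(2)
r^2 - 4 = (r - 2)*(r + 2)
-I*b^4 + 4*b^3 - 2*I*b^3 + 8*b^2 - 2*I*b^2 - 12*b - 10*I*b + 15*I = (b + 3)*(b - I)*(b + 5*I)*(-I*b + I)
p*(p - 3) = p^2 - 3*p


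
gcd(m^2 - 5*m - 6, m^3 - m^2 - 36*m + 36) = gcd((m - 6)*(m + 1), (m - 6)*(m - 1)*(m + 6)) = m - 6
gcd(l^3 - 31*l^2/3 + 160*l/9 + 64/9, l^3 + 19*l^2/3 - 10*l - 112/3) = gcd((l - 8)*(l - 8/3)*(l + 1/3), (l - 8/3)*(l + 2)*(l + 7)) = l - 8/3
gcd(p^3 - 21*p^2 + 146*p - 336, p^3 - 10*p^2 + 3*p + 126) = p^2 - 13*p + 42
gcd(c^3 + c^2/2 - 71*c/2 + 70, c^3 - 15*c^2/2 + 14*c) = c - 4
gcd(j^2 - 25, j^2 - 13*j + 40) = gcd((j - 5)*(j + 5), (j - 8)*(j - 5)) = j - 5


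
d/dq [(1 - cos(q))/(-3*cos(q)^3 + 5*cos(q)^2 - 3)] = (29*cos(q)/2 - 7*cos(2*q) + 3*cos(3*q)/2 - 10)*sin(q)/(3*cos(q)^3 - 5*cos(q)^2 + 3)^2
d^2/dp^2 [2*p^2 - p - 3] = 4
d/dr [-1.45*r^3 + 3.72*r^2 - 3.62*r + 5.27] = -4.35*r^2 + 7.44*r - 3.62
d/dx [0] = 0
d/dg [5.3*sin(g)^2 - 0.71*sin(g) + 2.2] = (10.6*sin(g) - 0.71)*cos(g)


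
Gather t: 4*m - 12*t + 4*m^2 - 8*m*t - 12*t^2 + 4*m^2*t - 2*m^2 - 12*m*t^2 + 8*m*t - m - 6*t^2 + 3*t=2*m^2 + 3*m + t^2*(-12*m - 18) + t*(4*m^2 - 9)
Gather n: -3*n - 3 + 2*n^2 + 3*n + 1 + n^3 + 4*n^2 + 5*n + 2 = n^3 + 6*n^2 + 5*n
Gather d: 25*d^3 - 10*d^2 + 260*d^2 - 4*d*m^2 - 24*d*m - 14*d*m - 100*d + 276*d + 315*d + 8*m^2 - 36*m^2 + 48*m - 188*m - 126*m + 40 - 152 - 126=25*d^3 + 250*d^2 + d*(-4*m^2 - 38*m + 491) - 28*m^2 - 266*m - 238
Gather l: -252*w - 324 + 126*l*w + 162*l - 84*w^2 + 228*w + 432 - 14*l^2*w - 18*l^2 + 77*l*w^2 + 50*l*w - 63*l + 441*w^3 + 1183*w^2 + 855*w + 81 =l^2*(-14*w - 18) + l*(77*w^2 + 176*w + 99) + 441*w^3 + 1099*w^2 + 831*w + 189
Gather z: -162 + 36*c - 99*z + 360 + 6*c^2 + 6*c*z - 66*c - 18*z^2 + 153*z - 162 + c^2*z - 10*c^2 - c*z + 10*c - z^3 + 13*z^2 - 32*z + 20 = -4*c^2 - 20*c - z^3 - 5*z^2 + z*(c^2 + 5*c + 22) + 56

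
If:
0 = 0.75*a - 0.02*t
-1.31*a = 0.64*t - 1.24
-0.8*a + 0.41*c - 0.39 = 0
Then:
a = 0.05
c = 1.05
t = 1.84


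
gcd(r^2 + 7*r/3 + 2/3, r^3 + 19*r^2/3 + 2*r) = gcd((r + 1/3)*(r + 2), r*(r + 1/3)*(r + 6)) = r + 1/3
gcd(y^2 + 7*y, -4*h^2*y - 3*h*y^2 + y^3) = y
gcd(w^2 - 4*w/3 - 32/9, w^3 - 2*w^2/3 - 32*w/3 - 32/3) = w + 4/3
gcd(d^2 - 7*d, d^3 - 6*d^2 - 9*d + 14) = d - 7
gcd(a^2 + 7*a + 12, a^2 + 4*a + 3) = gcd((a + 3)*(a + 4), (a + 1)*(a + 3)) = a + 3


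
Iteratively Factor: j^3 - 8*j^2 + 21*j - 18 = (j - 3)*(j^2 - 5*j + 6) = (j - 3)^2*(j - 2)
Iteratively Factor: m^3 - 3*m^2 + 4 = (m + 1)*(m^2 - 4*m + 4) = (m - 2)*(m + 1)*(m - 2)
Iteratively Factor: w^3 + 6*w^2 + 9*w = (w)*(w^2 + 6*w + 9) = w*(w + 3)*(w + 3)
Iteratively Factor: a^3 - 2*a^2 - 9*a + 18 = (a + 3)*(a^2 - 5*a + 6) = (a - 3)*(a + 3)*(a - 2)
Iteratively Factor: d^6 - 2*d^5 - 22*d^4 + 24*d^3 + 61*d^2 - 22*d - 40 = (d - 2)*(d^5 - 22*d^3 - 20*d^2 + 21*d + 20) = (d - 2)*(d - 1)*(d^4 + d^3 - 21*d^2 - 41*d - 20) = (d - 2)*(d - 1)*(d + 1)*(d^3 - 21*d - 20) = (d - 2)*(d - 1)*(d + 1)^2*(d^2 - d - 20) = (d - 2)*(d - 1)*(d + 1)^2*(d + 4)*(d - 5)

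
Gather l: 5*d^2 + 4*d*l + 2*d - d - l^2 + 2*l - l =5*d^2 + d - l^2 + l*(4*d + 1)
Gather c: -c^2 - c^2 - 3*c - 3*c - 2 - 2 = -2*c^2 - 6*c - 4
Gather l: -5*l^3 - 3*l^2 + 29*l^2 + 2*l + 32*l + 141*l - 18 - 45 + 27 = -5*l^3 + 26*l^2 + 175*l - 36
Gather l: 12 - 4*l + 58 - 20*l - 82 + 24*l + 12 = 0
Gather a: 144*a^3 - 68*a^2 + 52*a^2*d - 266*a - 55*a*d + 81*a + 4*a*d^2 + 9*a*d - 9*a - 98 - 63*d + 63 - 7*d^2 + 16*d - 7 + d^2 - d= 144*a^3 + a^2*(52*d - 68) + a*(4*d^2 - 46*d - 194) - 6*d^2 - 48*d - 42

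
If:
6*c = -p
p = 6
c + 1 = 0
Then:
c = -1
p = 6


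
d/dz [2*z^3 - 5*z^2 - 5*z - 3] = 6*z^2 - 10*z - 5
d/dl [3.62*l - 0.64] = 3.62000000000000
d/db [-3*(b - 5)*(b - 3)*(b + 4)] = -9*b^2 + 24*b + 51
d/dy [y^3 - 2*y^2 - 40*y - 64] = 3*y^2 - 4*y - 40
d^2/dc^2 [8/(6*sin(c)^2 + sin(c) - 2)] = 8*(-144*sin(c)^4 - 18*sin(c)^3 + 167*sin(c)^2 + 34*sin(c) + 26)/(6*sin(c)^2 + sin(c) - 2)^3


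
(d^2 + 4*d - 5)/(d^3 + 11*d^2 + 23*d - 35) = 1/(d + 7)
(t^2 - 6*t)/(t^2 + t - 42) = t/(t + 7)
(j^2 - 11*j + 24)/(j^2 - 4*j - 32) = (j - 3)/(j + 4)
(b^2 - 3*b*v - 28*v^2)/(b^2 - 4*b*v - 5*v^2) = (-b^2 + 3*b*v + 28*v^2)/(-b^2 + 4*b*v + 5*v^2)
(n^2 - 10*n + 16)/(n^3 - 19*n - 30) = (-n^2 + 10*n - 16)/(-n^3 + 19*n + 30)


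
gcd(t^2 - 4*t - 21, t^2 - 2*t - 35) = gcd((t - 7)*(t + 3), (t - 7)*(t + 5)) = t - 7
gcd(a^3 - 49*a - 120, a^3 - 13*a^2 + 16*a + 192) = a^2 - 5*a - 24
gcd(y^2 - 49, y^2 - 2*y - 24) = 1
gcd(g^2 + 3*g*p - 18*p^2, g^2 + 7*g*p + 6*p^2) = g + 6*p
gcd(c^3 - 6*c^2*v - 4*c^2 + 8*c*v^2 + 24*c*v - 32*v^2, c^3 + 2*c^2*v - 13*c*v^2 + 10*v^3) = -c + 2*v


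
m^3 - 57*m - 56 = (m - 8)*(m + 1)*(m + 7)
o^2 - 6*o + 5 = (o - 5)*(o - 1)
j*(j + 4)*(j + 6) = j^3 + 10*j^2 + 24*j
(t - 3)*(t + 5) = t^2 + 2*t - 15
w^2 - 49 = (w - 7)*(w + 7)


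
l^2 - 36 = (l - 6)*(l + 6)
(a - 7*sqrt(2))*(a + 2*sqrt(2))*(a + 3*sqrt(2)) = a^3 - 2*sqrt(2)*a^2 - 58*a - 84*sqrt(2)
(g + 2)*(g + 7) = g^2 + 9*g + 14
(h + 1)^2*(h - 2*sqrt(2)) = h^3 - 2*sqrt(2)*h^2 + 2*h^2 - 4*sqrt(2)*h + h - 2*sqrt(2)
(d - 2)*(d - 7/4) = d^2 - 15*d/4 + 7/2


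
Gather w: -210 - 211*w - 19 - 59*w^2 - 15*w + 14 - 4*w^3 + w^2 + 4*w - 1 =-4*w^3 - 58*w^2 - 222*w - 216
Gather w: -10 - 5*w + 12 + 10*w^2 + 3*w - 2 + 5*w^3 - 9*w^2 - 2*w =5*w^3 + w^2 - 4*w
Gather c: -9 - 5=-14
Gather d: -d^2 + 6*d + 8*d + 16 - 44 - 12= -d^2 + 14*d - 40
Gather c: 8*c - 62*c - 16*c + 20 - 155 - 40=-70*c - 175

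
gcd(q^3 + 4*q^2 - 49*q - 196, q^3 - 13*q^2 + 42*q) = q - 7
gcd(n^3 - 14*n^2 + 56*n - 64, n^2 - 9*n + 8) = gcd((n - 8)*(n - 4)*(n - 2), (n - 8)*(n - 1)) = n - 8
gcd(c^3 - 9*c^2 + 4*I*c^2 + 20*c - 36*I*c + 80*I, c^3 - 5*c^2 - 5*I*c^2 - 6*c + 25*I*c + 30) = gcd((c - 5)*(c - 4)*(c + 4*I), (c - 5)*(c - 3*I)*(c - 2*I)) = c - 5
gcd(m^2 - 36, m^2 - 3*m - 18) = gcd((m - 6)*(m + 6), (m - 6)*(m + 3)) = m - 6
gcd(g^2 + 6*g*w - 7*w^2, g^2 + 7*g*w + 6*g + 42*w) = g + 7*w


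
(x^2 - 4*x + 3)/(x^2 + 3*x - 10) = (x^2 - 4*x + 3)/(x^2 + 3*x - 10)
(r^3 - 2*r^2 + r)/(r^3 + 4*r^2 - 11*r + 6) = r/(r + 6)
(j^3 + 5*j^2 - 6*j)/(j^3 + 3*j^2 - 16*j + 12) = j/(j - 2)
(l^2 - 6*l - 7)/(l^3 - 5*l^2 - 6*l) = (l - 7)/(l*(l - 6))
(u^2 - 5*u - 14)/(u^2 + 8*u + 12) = (u - 7)/(u + 6)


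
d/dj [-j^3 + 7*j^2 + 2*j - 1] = -3*j^2 + 14*j + 2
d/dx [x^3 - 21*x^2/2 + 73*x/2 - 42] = 3*x^2 - 21*x + 73/2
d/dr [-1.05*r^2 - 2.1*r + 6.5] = -2.1*r - 2.1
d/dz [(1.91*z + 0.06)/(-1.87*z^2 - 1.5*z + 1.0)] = (3.5717*z^2 + 0.2244*z + 2.0)/(3.4969*z^4 + 5.61*z^3 - 1.49*z^2 - 3.0*z + 1.0)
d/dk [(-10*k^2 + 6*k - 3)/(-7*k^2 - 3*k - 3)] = 9*(8*k^2 + 2*k - 3)/(49*k^4 + 42*k^3 + 51*k^2 + 18*k + 9)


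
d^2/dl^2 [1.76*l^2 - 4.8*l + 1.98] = 3.52000000000000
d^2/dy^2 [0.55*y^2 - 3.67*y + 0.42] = 1.10000000000000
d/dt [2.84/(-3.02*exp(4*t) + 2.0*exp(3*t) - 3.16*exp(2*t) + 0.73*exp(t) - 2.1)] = (34.3072*exp(3*t) - 17.04*exp(2*t) + 17.9488*exp(t) - 2.0732)*exp(t)/(3.02*exp(4*t) - 2.0*exp(3*t) + 3.16*exp(2*t) - 0.73*exp(t) + 2.1)^2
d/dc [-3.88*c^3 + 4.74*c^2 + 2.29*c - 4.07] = -11.64*c^2 + 9.48*c + 2.29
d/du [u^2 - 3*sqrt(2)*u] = 2*u - 3*sqrt(2)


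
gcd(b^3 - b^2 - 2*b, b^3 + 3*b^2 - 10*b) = b^2 - 2*b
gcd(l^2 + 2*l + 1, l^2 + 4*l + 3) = l + 1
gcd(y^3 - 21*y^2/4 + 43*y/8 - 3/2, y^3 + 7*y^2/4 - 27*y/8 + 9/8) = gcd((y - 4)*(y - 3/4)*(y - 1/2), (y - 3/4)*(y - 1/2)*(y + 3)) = y^2 - 5*y/4 + 3/8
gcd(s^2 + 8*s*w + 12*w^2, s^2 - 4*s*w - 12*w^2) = s + 2*w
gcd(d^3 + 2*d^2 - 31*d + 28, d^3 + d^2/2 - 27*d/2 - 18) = d - 4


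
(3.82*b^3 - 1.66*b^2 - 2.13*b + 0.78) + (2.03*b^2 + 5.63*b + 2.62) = 3.82*b^3 + 0.37*b^2 + 3.5*b + 3.4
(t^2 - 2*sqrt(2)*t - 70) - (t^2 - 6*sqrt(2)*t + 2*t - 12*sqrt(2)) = -2*t + 4*sqrt(2)*t - 70 + 12*sqrt(2)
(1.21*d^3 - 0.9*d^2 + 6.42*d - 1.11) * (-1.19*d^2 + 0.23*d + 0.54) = -1.4399*d^5 + 1.3493*d^4 - 7.1934*d^3 + 2.3115*d^2 + 3.2115*d - 0.5994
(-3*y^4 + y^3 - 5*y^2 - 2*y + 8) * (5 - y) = 3*y^5 - 16*y^4 + 10*y^3 - 23*y^2 - 18*y + 40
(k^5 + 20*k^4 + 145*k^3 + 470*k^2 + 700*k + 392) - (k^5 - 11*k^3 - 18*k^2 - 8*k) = 20*k^4 + 156*k^3 + 488*k^2 + 708*k + 392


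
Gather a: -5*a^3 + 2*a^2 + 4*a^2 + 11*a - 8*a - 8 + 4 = -5*a^3 + 6*a^2 + 3*a - 4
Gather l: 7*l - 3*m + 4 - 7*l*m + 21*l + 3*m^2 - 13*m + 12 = l*(28 - 7*m) + 3*m^2 - 16*m + 16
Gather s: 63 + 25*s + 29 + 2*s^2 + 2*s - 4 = 2*s^2 + 27*s + 88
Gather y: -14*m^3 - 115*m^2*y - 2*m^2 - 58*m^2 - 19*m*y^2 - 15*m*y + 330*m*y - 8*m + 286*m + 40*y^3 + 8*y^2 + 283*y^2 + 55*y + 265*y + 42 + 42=-14*m^3 - 60*m^2 + 278*m + 40*y^3 + y^2*(291 - 19*m) + y*(-115*m^2 + 315*m + 320) + 84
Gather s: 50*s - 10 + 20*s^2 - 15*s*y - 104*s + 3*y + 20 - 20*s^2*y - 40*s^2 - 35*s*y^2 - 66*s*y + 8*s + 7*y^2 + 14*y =s^2*(-20*y - 20) + s*(-35*y^2 - 81*y - 46) + 7*y^2 + 17*y + 10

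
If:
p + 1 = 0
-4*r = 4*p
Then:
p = -1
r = 1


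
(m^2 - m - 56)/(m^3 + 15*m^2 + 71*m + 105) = (m - 8)/(m^2 + 8*m + 15)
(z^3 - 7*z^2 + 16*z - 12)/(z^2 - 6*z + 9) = (z^2 - 4*z + 4)/(z - 3)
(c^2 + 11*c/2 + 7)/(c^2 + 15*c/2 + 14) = (c + 2)/(c + 4)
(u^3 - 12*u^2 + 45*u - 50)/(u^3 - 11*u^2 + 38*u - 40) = (u - 5)/(u - 4)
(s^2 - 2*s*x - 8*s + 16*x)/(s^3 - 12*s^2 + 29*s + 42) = (s^2 - 2*s*x - 8*s + 16*x)/(s^3 - 12*s^2 + 29*s + 42)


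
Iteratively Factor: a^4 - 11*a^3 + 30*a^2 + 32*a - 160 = (a + 2)*(a^3 - 13*a^2 + 56*a - 80) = (a - 4)*(a + 2)*(a^2 - 9*a + 20) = (a - 4)^2*(a + 2)*(a - 5)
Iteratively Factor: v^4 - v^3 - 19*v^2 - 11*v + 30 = (v - 1)*(v^3 - 19*v - 30) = (v - 5)*(v - 1)*(v^2 + 5*v + 6) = (v - 5)*(v - 1)*(v + 3)*(v + 2)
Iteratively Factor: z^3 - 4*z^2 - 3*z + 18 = (z - 3)*(z^2 - z - 6) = (z - 3)*(z + 2)*(z - 3)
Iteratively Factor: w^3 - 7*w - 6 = (w - 3)*(w^2 + 3*w + 2) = (w - 3)*(w + 2)*(w + 1)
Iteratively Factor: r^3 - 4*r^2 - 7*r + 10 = (r - 1)*(r^2 - 3*r - 10) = (r - 5)*(r - 1)*(r + 2)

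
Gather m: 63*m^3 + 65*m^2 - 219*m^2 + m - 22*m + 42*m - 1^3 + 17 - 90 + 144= 63*m^3 - 154*m^2 + 21*m + 70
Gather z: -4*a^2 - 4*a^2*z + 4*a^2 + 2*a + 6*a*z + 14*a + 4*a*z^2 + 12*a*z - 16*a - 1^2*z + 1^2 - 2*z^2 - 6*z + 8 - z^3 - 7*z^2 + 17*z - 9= -z^3 + z^2*(4*a - 9) + z*(-4*a^2 + 18*a + 10)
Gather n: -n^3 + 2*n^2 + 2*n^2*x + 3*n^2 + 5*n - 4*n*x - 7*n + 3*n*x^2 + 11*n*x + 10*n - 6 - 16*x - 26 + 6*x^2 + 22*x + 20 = -n^3 + n^2*(2*x + 5) + n*(3*x^2 + 7*x + 8) + 6*x^2 + 6*x - 12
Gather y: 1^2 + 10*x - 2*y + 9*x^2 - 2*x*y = 9*x^2 + 10*x + y*(-2*x - 2) + 1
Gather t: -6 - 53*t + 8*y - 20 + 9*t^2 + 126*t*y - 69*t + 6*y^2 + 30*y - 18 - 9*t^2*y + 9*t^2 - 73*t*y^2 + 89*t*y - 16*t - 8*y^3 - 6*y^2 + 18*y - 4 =t^2*(18 - 9*y) + t*(-73*y^2 + 215*y - 138) - 8*y^3 + 56*y - 48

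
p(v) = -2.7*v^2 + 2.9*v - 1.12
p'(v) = 2.9 - 5.4*v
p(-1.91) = -16.51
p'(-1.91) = 13.21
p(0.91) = -0.72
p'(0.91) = -2.01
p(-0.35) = -2.47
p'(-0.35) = 4.79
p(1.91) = -5.43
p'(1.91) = -7.41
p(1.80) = -4.65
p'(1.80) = -6.82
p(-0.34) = -2.42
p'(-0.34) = 4.74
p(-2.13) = -19.55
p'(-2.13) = 14.40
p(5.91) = -78.29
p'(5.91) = -29.01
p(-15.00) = -652.12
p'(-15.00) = 83.90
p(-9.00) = -245.92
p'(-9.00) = 51.50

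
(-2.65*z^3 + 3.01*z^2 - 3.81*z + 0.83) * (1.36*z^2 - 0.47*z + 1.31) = -3.604*z^5 + 5.3391*z^4 - 10.0678*z^3 + 6.8626*z^2 - 5.3812*z + 1.0873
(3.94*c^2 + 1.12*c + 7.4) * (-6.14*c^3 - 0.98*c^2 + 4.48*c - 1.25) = -24.1916*c^5 - 10.738*c^4 - 28.8824*c^3 - 7.1594*c^2 + 31.752*c - 9.25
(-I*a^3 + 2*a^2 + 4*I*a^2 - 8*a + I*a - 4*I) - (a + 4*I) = -I*a^3 + 2*a^2 + 4*I*a^2 - 9*a + I*a - 8*I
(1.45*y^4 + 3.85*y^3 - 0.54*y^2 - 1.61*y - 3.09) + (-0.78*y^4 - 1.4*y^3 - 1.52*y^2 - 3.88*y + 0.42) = 0.67*y^4 + 2.45*y^3 - 2.06*y^2 - 5.49*y - 2.67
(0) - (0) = 0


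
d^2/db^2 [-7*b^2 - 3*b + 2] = -14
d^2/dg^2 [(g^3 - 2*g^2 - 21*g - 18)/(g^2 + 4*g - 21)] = 48*(g^3 - 18*g^2 - 9*g - 138)/(g^6 + 12*g^5 - 15*g^4 - 440*g^3 + 315*g^2 + 5292*g - 9261)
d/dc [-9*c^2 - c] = -18*c - 1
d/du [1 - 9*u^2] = -18*u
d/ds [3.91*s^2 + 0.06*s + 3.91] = 7.82*s + 0.06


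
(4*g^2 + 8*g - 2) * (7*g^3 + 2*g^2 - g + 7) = 28*g^5 + 64*g^4 - 2*g^3 + 16*g^2 + 58*g - 14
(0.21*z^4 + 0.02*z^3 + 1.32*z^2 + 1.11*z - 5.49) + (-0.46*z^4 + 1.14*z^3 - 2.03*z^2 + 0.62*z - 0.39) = -0.25*z^4 + 1.16*z^3 - 0.71*z^2 + 1.73*z - 5.88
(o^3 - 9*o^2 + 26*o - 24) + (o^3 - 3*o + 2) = 2*o^3 - 9*o^2 + 23*o - 22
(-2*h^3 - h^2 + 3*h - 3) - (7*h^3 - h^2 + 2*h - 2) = -9*h^3 + h - 1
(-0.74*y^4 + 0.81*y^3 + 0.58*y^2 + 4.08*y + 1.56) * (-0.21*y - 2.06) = 0.1554*y^5 + 1.3543*y^4 - 1.7904*y^3 - 2.0516*y^2 - 8.7324*y - 3.2136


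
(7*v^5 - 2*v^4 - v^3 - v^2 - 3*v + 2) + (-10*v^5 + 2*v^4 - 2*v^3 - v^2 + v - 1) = -3*v^5 - 3*v^3 - 2*v^2 - 2*v + 1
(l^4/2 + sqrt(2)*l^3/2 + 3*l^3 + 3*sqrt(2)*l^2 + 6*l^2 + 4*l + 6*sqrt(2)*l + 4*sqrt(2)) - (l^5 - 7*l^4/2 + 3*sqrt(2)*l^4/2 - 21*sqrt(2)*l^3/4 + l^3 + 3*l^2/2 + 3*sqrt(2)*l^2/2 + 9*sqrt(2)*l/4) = -l^5 - 3*sqrt(2)*l^4/2 + 4*l^4 + 2*l^3 + 23*sqrt(2)*l^3/4 + 3*sqrt(2)*l^2/2 + 9*l^2/2 + 4*l + 15*sqrt(2)*l/4 + 4*sqrt(2)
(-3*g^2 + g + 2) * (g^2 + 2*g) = -3*g^4 - 5*g^3 + 4*g^2 + 4*g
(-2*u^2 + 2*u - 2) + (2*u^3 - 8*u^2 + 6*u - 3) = 2*u^3 - 10*u^2 + 8*u - 5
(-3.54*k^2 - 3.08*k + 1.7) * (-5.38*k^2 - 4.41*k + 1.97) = 19.0452*k^4 + 32.1818*k^3 - 2.537*k^2 - 13.5646*k + 3.349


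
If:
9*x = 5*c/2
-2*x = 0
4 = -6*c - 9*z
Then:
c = 0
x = 0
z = -4/9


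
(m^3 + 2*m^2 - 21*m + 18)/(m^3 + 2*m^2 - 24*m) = (m^2 - 4*m + 3)/(m*(m - 4))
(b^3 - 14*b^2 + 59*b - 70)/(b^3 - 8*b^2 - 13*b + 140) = (b - 2)/(b + 4)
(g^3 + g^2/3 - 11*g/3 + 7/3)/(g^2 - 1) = (3*g^2 + 4*g - 7)/(3*(g + 1))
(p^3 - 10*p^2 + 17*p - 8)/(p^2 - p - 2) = (-p^3 + 10*p^2 - 17*p + 8)/(-p^2 + p + 2)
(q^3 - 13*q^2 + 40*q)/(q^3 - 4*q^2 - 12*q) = (-q^2 + 13*q - 40)/(-q^2 + 4*q + 12)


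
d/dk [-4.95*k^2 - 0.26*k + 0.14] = -9.9*k - 0.26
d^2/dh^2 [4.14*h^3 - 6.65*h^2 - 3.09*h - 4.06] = 24.84*h - 13.3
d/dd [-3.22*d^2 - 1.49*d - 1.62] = -6.44*d - 1.49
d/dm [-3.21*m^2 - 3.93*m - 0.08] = -6.42*m - 3.93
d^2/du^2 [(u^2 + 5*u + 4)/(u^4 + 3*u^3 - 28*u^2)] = 2*(3*u^6 + 39*u^5 + 197*u^4 - 105*u^3 - 2052*u^2 + 1232*u + 9408)/(u^4*(u^6 + 9*u^5 - 57*u^4 - 477*u^3 + 1596*u^2 + 7056*u - 21952))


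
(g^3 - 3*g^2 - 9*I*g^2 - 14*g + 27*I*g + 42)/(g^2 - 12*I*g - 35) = (g^2 - g*(3 + 2*I) + 6*I)/(g - 5*I)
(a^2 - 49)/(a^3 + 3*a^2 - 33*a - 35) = (a - 7)/(a^2 - 4*a - 5)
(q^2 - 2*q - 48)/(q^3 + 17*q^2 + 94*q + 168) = (q - 8)/(q^2 + 11*q + 28)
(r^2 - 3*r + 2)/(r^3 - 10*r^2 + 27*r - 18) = (r - 2)/(r^2 - 9*r + 18)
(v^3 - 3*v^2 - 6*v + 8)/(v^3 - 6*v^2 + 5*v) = (v^2 - 2*v - 8)/(v*(v - 5))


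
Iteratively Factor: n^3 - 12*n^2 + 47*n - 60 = (n - 4)*(n^2 - 8*n + 15) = (n - 4)*(n - 3)*(n - 5)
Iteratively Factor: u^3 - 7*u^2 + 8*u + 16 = (u - 4)*(u^2 - 3*u - 4) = (u - 4)*(u + 1)*(u - 4)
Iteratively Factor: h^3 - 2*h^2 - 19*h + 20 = (h + 4)*(h^2 - 6*h + 5) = (h - 5)*(h + 4)*(h - 1)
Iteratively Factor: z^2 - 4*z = (z - 4)*(z)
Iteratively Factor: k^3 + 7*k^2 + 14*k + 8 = (k + 4)*(k^2 + 3*k + 2) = (k + 1)*(k + 4)*(k + 2)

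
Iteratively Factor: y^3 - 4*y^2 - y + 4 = (y - 4)*(y^2 - 1) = (y - 4)*(y - 1)*(y + 1)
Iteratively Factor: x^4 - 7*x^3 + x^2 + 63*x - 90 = (x - 3)*(x^3 - 4*x^2 - 11*x + 30) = (x - 3)*(x + 3)*(x^2 - 7*x + 10) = (x - 5)*(x - 3)*(x + 3)*(x - 2)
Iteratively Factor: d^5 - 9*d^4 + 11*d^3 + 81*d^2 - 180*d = (d - 5)*(d^4 - 4*d^3 - 9*d^2 + 36*d) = (d - 5)*(d + 3)*(d^3 - 7*d^2 + 12*d) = (d - 5)*(d - 3)*(d + 3)*(d^2 - 4*d) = (d - 5)*(d - 4)*(d - 3)*(d + 3)*(d)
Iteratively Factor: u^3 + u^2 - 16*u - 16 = (u + 4)*(u^2 - 3*u - 4) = (u + 1)*(u + 4)*(u - 4)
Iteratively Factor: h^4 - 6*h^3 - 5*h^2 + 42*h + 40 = (h - 4)*(h^3 - 2*h^2 - 13*h - 10) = (h - 5)*(h - 4)*(h^2 + 3*h + 2) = (h - 5)*(h - 4)*(h + 2)*(h + 1)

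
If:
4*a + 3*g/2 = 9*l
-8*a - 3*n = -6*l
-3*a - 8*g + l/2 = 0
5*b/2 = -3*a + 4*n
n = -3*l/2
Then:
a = 0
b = 0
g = 0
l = 0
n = 0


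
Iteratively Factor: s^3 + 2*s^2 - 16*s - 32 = (s + 4)*(s^2 - 2*s - 8) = (s - 4)*(s + 4)*(s + 2)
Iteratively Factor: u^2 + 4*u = (u + 4)*(u)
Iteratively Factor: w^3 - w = (w + 1)*(w^2 - w) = (w - 1)*(w + 1)*(w)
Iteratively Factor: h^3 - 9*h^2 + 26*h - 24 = (h - 4)*(h^2 - 5*h + 6) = (h - 4)*(h - 3)*(h - 2)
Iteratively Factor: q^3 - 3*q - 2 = (q - 2)*(q^2 + 2*q + 1) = (q - 2)*(q + 1)*(q + 1)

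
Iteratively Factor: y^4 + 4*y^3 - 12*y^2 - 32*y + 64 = (y - 2)*(y^3 + 6*y^2 - 32) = (y - 2)^2*(y^2 + 8*y + 16) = (y - 2)^2*(y + 4)*(y + 4)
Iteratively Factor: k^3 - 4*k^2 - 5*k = (k)*(k^2 - 4*k - 5) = k*(k + 1)*(k - 5)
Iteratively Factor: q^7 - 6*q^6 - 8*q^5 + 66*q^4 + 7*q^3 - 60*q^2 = (q - 4)*(q^6 - 2*q^5 - 16*q^4 + 2*q^3 + 15*q^2) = (q - 4)*(q + 1)*(q^5 - 3*q^4 - 13*q^3 + 15*q^2) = q*(q - 4)*(q + 1)*(q^4 - 3*q^3 - 13*q^2 + 15*q) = q*(q - 4)*(q + 1)*(q + 3)*(q^3 - 6*q^2 + 5*q) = q*(q - 4)*(q - 1)*(q + 1)*(q + 3)*(q^2 - 5*q) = q*(q - 5)*(q - 4)*(q - 1)*(q + 1)*(q + 3)*(q)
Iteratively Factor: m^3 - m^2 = (m)*(m^2 - m) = m*(m - 1)*(m)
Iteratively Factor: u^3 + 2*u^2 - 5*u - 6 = (u + 1)*(u^2 + u - 6) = (u + 1)*(u + 3)*(u - 2)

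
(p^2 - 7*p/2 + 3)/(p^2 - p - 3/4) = 2*(p - 2)/(2*p + 1)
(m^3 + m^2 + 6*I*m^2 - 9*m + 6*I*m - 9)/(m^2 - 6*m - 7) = (m^2 + 6*I*m - 9)/(m - 7)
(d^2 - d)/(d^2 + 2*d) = (d - 1)/(d + 2)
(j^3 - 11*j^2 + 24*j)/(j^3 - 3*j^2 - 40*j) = (j - 3)/(j + 5)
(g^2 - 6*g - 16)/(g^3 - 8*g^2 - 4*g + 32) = 1/(g - 2)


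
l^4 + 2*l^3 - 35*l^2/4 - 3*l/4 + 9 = (l - 3/2)^2*(l + 1)*(l + 4)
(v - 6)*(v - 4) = v^2 - 10*v + 24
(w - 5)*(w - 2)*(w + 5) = w^3 - 2*w^2 - 25*w + 50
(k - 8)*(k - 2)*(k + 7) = k^3 - 3*k^2 - 54*k + 112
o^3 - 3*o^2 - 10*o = o*(o - 5)*(o + 2)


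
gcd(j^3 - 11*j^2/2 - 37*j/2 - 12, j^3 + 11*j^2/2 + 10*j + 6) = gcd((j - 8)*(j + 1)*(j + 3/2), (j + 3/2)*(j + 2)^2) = j + 3/2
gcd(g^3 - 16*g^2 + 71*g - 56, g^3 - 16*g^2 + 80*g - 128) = g - 8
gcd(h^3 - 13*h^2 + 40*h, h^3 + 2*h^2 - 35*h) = h^2 - 5*h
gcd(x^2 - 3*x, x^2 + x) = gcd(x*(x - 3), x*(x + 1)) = x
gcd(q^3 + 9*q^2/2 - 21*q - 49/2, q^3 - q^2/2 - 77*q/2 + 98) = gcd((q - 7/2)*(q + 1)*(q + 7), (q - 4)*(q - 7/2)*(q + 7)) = q^2 + 7*q/2 - 49/2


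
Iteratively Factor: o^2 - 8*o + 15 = (o - 5)*(o - 3)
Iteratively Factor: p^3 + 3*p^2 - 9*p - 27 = (p + 3)*(p^2 - 9) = (p - 3)*(p + 3)*(p + 3)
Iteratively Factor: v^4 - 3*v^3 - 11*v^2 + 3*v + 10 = (v + 2)*(v^3 - 5*v^2 - v + 5) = (v - 5)*(v + 2)*(v^2 - 1) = (v - 5)*(v + 1)*(v + 2)*(v - 1)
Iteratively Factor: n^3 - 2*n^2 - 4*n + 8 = (n - 2)*(n^2 - 4) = (n - 2)^2*(n + 2)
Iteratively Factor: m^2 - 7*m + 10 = (m - 2)*(m - 5)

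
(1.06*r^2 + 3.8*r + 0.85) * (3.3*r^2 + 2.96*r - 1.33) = 3.498*r^4 + 15.6776*r^3 + 12.6432*r^2 - 2.538*r - 1.1305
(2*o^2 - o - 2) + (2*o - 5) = 2*o^2 + o - 7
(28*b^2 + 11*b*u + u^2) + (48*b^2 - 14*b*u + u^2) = 76*b^2 - 3*b*u + 2*u^2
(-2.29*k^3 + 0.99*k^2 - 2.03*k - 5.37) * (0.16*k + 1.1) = -0.3664*k^4 - 2.3606*k^3 + 0.7642*k^2 - 3.0922*k - 5.907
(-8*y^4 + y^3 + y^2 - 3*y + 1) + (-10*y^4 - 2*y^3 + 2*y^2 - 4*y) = -18*y^4 - y^3 + 3*y^2 - 7*y + 1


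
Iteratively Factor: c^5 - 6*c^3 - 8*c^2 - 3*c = (c + 1)*(c^4 - c^3 - 5*c^2 - 3*c) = (c + 1)^2*(c^3 - 2*c^2 - 3*c) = (c - 3)*(c + 1)^2*(c^2 + c) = c*(c - 3)*(c + 1)^2*(c + 1)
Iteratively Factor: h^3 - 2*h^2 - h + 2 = (h + 1)*(h^2 - 3*h + 2) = (h - 1)*(h + 1)*(h - 2)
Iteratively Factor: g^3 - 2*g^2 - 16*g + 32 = (g - 2)*(g^2 - 16) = (g - 4)*(g - 2)*(g + 4)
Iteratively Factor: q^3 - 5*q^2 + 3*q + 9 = (q - 3)*(q^2 - 2*q - 3) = (q - 3)^2*(q + 1)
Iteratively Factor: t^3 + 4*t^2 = (t)*(t^2 + 4*t) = t*(t + 4)*(t)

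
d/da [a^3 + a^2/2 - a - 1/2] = 3*a^2 + a - 1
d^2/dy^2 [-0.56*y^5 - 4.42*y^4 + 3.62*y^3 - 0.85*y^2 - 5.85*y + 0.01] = -11.2*y^3 - 53.04*y^2 + 21.72*y - 1.7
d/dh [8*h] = 8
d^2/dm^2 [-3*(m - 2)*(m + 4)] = -6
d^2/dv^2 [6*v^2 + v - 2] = 12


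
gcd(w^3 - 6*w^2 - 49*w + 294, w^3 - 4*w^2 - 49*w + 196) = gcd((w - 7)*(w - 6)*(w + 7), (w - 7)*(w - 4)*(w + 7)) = w^2 - 49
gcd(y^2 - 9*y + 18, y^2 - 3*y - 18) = y - 6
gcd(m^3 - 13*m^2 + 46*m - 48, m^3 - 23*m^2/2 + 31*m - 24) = m^2 - 10*m + 16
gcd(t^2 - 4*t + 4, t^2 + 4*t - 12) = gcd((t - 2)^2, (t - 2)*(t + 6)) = t - 2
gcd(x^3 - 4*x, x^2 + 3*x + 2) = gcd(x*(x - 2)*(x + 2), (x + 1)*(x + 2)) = x + 2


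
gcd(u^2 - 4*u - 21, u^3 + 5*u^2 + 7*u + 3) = u + 3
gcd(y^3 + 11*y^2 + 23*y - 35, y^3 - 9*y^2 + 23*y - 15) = y - 1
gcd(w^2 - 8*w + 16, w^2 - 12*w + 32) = w - 4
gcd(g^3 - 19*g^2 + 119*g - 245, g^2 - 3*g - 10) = g - 5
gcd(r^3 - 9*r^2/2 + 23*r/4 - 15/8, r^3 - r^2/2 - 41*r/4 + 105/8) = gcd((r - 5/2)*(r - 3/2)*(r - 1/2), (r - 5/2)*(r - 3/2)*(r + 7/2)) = r^2 - 4*r + 15/4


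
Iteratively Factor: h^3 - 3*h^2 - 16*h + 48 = (h - 3)*(h^2 - 16) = (h - 4)*(h - 3)*(h + 4)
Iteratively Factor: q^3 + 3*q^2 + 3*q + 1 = (q + 1)*(q^2 + 2*q + 1) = (q + 1)^2*(q + 1)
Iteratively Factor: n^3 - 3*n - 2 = (n + 1)*(n^2 - n - 2) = (n - 2)*(n + 1)*(n + 1)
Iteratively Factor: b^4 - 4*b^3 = (b)*(b^3 - 4*b^2) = b*(b - 4)*(b^2) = b^2*(b - 4)*(b)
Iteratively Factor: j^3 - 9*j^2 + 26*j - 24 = (j - 4)*(j^2 - 5*j + 6) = (j - 4)*(j - 3)*(j - 2)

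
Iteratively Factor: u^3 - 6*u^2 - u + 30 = (u - 3)*(u^2 - 3*u - 10) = (u - 3)*(u + 2)*(u - 5)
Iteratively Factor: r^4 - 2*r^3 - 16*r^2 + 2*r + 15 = (r + 3)*(r^3 - 5*r^2 - r + 5) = (r + 1)*(r + 3)*(r^2 - 6*r + 5) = (r - 5)*(r + 1)*(r + 3)*(r - 1)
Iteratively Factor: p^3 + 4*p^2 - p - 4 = (p + 1)*(p^2 + 3*p - 4) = (p + 1)*(p + 4)*(p - 1)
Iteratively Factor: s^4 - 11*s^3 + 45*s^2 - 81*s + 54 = (s - 3)*(s^3 - 8*s^2 + 21*s - 18) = (s - 3)*(s - 2)*(s^2 - 6*s + 9) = (s - 3)^2*(s - 2)*(s - 3)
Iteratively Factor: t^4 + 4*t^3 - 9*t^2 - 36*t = (t + 4)*(t^3 - 9*t) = (t - 3)*(t + 4)*(t^2 + 3*t) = (t - 3)*(t + 3)*(t + 4)*(t)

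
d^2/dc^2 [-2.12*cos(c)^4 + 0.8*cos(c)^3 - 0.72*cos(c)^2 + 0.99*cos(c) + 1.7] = 33.92*cos(c)^4 - 7.2*cos(c)^3 - 22.56*cos(c)^2 + 3.81*cos(c) - 1.44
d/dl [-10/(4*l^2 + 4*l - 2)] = 10*(2*l + 1)/(2*l^2 + 2*l - 1)^2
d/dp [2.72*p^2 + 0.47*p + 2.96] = 5.44*p + 0.47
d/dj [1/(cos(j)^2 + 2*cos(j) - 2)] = 2*(cos(j) + 1)*sin(j)/(cos(j)^2 + 2*cos(j) - 2)^2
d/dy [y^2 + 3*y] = 2*y + 3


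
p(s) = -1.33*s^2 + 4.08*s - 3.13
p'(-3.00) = 12.06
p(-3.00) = -27.34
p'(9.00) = -19.86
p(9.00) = -74.14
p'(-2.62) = 11.05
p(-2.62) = -22.95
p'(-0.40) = 5.14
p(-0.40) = -4.97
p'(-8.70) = 27.22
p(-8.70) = -139.29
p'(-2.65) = 11.13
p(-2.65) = -23.28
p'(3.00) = -3.90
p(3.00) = -2.86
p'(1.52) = 0.04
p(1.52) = -0.00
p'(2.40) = -2.30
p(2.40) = -1.00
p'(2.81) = -3.39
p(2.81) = -2.17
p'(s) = 4.08 - 2.66*s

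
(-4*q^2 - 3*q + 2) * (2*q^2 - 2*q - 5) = -8*q^4 + 2*q^3 + 30*q^2 + 11*q - 10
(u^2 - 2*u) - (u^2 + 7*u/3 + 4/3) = -13*u/3 - 4/3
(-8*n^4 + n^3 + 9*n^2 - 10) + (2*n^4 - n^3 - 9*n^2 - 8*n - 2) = -6*n^4 - 8*n - 12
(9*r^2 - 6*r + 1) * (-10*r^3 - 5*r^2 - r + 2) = -90*r^5 + 15*r^4 + 11*r^3 + 19*r^2 - 13*r + 2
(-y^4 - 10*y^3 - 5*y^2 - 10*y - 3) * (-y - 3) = y^5 + 13*y^4 + 35*y^3 + 25*y^2 + 33*y + 9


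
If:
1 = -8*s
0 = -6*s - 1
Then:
No Solution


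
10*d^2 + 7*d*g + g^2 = (2*d + g)*(5*d + g)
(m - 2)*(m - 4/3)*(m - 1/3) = m^3 - 11*m^2/3 + 34*m/9 - 8/9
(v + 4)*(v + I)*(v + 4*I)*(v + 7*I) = v^4 + 4*v^3 + 12*I*v^3 - 39*v^2 + 48*I*v^2 - 156*v - 28*I*v - 112*I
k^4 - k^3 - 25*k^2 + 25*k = k*(k - 5)*(k - 1)*(k + 5)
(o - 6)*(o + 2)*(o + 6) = o^3 + 2*o^2 - 36*o - 72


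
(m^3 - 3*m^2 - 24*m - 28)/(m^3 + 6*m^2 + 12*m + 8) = (m - 7)/(m + 2)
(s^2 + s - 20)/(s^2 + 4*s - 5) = (s - 4)/(s - 1)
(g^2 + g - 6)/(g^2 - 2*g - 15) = (g - 2)/(g - 5)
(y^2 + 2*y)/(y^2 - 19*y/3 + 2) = 3*y*(y + 2)/(3*y^2 - 19*y + 6)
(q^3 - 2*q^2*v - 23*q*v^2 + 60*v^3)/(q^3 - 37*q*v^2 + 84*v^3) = (q + 5*v)/(q + 7*v)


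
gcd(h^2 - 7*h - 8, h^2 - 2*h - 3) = h + 1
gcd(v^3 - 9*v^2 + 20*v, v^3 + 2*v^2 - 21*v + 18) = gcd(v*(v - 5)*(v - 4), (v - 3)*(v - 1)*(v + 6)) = 1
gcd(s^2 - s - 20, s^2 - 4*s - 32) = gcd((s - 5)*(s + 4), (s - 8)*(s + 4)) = s + 4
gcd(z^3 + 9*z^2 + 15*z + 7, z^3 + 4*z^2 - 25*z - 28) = z^2 + 8*z + 7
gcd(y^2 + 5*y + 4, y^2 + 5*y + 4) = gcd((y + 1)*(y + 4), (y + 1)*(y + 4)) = y^2 + 5*y + 4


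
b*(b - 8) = b^2 - 8*b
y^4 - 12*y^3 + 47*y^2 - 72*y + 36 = (y - 6)*(y - 3)*(y - 2)*(y - 1)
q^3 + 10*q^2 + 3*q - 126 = (q - 3)*(q + 6)*(q + 7)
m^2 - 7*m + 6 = (m - 6)*(m - 1)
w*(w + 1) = w^2 + w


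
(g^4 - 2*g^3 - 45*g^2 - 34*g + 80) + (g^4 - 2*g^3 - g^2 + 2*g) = 2*g^4 - 4*g^3 - 46*g^2 - 32*g + 80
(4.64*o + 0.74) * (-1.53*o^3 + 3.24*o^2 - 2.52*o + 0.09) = -7.0992*o^4 + 13.9014*o^3 - 9.2952*o^2 - 1.4472*o + 0.0666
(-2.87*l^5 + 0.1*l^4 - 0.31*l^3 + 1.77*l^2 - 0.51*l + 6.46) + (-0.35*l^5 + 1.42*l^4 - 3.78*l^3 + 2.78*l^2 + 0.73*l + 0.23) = -3.22*l^5 + 1.52*l^4 - 4.09*l^3 + 4.55*l^2 + 0.22*l + 6.69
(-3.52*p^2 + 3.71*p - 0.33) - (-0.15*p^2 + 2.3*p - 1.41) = -3.37*p^2 + 1.41*p + 1.08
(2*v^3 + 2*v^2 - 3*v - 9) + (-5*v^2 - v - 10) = 2*v^3 - 3*v^2 - 4*v - 19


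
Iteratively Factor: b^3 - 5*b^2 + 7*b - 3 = (b - 1)*(b^2 - 4*b + 3) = (b - 1)^2*(b - 3)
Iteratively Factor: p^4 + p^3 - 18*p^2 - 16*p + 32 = (p + 4)*(p^3 - 3*p^2 - 6*p + 8) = (p + 2)*(p + 4)*(p^2 - 5*p + 4) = (p - 4)*(p + 2)*(p + 4)*(p - 1)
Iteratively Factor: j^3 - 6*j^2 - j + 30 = (j + 2)*(j^2 - 8*j + 15) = (j - 3)*(j + 2)*(j - 5)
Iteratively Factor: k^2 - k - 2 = (k + 1)*(k - 2)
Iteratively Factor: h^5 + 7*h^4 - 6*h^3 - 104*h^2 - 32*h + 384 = (h - 3)*(h^4 + 10*h^3 + 24*h^2 - 32*h - 128) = (h - 3)*(h + 4)*(h^3 + 6*h^2 - 32) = (h - 3)*(h - 2)*(h + 4)*(h^2 + 8*h + 16) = (h - 3)*(h - 2)*(h + 4)^2*(h + 4)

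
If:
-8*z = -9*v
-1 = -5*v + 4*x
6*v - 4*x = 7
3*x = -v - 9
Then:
No Solution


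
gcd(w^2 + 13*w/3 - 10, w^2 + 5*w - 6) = w + 6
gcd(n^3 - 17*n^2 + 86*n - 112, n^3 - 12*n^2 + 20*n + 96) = n - 8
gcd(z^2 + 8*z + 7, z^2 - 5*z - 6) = z + 1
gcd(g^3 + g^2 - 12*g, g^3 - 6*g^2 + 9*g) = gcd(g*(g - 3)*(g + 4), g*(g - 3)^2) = g^2 - 3*g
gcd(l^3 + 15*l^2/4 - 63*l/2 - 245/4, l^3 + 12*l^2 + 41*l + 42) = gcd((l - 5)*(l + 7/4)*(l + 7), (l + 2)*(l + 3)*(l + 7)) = l + 7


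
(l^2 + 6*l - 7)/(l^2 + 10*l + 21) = (l - 1)/(l + 3)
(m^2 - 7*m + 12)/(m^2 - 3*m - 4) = (m - 3)/(m + 1)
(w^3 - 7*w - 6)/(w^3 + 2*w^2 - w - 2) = (w - 3)/(w - 1)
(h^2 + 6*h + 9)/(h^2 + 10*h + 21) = (h + 3)/(h + 7)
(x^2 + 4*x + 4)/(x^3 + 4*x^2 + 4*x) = 1/x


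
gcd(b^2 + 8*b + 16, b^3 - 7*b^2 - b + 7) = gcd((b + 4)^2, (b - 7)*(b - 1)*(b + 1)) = 1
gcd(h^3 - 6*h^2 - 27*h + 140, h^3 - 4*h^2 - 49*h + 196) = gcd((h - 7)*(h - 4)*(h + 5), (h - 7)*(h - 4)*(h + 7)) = h^2 - 11*h + 28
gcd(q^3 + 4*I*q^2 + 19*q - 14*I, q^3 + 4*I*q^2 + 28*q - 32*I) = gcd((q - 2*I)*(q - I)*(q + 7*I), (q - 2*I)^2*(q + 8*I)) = q - 2*I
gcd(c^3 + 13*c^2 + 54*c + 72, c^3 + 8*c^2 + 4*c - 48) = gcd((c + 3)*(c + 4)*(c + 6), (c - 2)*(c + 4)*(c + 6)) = c^2 + 10*c + 24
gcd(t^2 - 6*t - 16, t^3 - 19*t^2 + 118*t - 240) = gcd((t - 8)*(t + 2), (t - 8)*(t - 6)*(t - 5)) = t - 8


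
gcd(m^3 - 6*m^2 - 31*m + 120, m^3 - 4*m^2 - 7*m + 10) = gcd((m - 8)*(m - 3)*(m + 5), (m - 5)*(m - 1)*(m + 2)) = 1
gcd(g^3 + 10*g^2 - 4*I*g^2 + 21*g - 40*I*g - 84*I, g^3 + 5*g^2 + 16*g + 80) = g - 4*I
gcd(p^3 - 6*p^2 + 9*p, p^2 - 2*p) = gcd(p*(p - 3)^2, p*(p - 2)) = p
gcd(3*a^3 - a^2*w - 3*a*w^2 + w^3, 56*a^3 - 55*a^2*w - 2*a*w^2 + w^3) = -a + w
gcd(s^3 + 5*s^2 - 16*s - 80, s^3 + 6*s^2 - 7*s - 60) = s^2 + 9*s + 20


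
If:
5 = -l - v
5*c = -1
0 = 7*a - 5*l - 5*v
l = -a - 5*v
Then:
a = -25/7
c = -1/5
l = -50/7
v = 15/7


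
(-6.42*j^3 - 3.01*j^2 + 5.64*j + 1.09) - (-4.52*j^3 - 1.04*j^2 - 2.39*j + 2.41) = -1.9*j^3 - 1.97*j^2 + 8.03*j - 1.32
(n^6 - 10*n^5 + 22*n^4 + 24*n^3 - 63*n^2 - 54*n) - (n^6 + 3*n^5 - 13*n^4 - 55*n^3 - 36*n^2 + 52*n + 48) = -13*n^5 + 35*n^4 + 79*n^3 - 27*n^2 - 106*n - 48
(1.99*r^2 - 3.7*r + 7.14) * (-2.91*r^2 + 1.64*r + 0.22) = -5.7909*r^4 + 14.0306*r^3 - 26.4076*r^2 + 10.8956*r + 1.5708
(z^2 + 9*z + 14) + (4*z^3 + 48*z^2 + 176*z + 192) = 4*z^3 + 49*z^2 + 185*z + 206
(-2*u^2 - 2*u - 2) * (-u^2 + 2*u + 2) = 2*u^4 - 2*u^3 - 6*u^2 - 8*u - 4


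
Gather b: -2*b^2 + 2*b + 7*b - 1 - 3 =-2*b^2 + 9*b - 4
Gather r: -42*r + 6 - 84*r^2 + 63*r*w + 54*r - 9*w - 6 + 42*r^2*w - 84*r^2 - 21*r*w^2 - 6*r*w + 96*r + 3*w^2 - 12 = r^2*(42*w - 168) + r*(-21*w^2 + 57*w + 108) + 3*w^2 - 9*w - 12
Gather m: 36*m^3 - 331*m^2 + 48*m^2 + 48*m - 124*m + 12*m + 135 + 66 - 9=36*m^3 - 283*m^2 - 64*m + 192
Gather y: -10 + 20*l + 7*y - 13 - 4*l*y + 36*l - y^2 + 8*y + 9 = 56*l - y^2 + y*(15 - 4*l) - 14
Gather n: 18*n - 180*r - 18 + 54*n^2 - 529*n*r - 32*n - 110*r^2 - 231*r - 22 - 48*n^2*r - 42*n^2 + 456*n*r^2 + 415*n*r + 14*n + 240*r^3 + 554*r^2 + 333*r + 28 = n^2*(12 - 48*r) + n*(456*r^2 - 114*r) + 240*r^3 + 444*r^2 - 78*r - 12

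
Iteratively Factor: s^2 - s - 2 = (s - 2)*(s + 1)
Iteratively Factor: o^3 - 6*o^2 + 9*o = (o - 3)*(o^2 - 3*o) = o*(o - 3)*(o - 3)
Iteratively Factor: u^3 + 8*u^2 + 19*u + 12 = (u + 3)*(u^2 + 5*u + 4) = (u + 3)*(u + 4)*(u + 1)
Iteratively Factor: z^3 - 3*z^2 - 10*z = (z + 2)*(z^2 - 5*z) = (z - 5)*(z + 2)*(z)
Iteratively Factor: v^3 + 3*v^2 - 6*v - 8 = (v + 4)*(v^2 - v - 2) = (v - 2)*(v + 4)*(v + 1)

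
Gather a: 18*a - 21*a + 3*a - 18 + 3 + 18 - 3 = 0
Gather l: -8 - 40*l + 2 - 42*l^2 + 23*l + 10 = -42*l^2 - 17*l + 4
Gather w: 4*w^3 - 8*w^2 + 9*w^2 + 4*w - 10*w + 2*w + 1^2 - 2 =4*w^3 + w^2 - 4*w - 1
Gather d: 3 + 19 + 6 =28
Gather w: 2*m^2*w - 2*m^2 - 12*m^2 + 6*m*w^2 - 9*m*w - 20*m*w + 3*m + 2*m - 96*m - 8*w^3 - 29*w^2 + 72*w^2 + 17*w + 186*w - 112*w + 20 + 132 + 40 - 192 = -14*m^2 - 91*m - 8*w^3 + w^2*(6*m + 43) + w*(2*m^2 - 29*m + 91)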